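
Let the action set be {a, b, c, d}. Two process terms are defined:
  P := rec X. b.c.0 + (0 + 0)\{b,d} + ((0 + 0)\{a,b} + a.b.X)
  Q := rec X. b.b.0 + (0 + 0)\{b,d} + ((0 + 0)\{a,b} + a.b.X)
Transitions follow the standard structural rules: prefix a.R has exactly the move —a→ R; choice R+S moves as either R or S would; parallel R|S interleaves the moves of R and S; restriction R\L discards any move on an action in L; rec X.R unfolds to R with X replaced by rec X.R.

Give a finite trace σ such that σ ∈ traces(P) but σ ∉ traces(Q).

P's transition system — 4 states:
  s0 = rec X. b.c.0 + (0 + 0)\{b,d} + ((0 + 0)\{a,b} + a.b.X) :: -a-> s1, -b-> s2
  s1 = b.(rec X. b.c.0 + (0 + 0)\{b,d} + ((0 + 0)\{a,b} + a.b.X)) :: -b-> s0
  s2 = c.0 :: -c-> s3
  s3 = 0 :: stopped
Q's transition system — 4 states:
  t0 = rec X. b.b.0 + (0 + 0)\{b,d} + ((0 + 0)\{a,b} + a.b.X) :: -a-> t1, -b-> t2
  t1 = b.(rec X. b.b.0 + (0 + 0)\{b,d} + ((0 + 0)\{a,b} + a.b.X)) :: -b-> t0
  t2 = b.0 :: -b-> t3
  t3 = 0 :: stopped
Trace ⟨bc⟩ through P, begin at {s0}:
  step 1 (b): {s2}
  step 2 (c): {s3}
  — P admits the full trace.
Trace ⟨bc⟩ through Q, begin at {t0}:
  step 1 (b): {t2}
  step 2 (c): ∅  — Q cannot continue

bc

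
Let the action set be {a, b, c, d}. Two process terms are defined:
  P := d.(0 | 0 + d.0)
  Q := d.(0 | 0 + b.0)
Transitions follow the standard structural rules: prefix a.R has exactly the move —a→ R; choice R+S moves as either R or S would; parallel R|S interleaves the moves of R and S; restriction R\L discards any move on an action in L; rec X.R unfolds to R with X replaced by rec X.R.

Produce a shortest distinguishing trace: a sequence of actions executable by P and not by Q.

Reachable graph of P (3 states):
  p0 = d.(0 | 0 + d.0) has moves -d-> p1
  p1 = 0 | 0 + d.0 has moves -d-> p2
  p2 = 0 has moves ∅
Reachable graph of Q (3 states):
  q0 = d.(0 | 0 + b.0) has moves -d-> q1
  q1 = 0 | 0 + b.0 has moves -b-> q2
  q2 = 0 has moves ∅
Trace ⟨dd⟩ through P, begin at {p0}:
  after d @ step 1: {p1}
  after d @ step 2: {p2}
  — P admits the full trace.
Trace ⟨dd⟩ through Q, begin at {q0}:
  after d @ step 1: {q1}
  after d @ step 2: ∅  — Q cannot continue

dd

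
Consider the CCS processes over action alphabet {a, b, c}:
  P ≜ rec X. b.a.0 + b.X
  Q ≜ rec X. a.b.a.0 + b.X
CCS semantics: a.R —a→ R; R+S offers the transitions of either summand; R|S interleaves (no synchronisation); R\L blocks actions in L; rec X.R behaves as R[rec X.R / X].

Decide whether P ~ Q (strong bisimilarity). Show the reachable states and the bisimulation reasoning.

not bisimilar

Reachable graph of P (3 states):
  u0 = rec X. b.a.0 + b.X → —b→ u0, —b→ u1
  u1 = a.0 → —a→ u2
  u2 = 0 → ·
Reachable graph of Q (4 states):
  v0 = rec X. a.b.a.0 + b.X → —a→ v1, —b→ v0
  v1 = b.a.0 → —b→ v2
  v2 = a.0 → —a→ v3
  v3 = 0 → ·
Coarsest stable partition (strong bisimilarity classes):
  B0 = {u0}
  B1 = {u1, v2}
  B2 = {u2, v3}
  B3 = {v0}
  B4 = {v1}
u0 ∈ B0, v0 ∈ B3 → different blocks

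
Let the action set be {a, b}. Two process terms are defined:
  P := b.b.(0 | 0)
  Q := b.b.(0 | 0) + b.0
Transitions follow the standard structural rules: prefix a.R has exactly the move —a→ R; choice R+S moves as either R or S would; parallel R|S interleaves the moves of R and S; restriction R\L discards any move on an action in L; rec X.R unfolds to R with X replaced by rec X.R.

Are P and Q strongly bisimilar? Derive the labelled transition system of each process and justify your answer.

Reachable graph of P (3 states):
  m0 = b.b.(0 | 0) has moves ··b··> m1
  m1 = b.(0 | 0) has moves ··b··> m2
  m2 = 0 | 0 has moves (no moves)
Reachable graph of Q (4 states):
  n0 = b.b.(0 | 0) + b.0 has moves ··b··> n1, ··b··> n2
  n1 = 0 has moves (no moves)
  n2 = b.(0 | 0) has moves ··b··> n3
  n3 = 0 | 0 has moves (no moves)
Bisimilarity quotient blocks:
  B0 = {m0}
  B1 = {m1, n2}
  B2 = {m2, n1, n3}
  B3 = {n0}
m0 ∈ B0, n0 ∈ B3 → different blocks

not bisimilar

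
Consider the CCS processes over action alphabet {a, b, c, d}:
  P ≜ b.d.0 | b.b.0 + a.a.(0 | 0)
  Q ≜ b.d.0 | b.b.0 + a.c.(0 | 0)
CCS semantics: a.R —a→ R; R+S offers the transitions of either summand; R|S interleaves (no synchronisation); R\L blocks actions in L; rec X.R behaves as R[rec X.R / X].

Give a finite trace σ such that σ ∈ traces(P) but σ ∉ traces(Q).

aa

P's transition system — 10 states:
  m0 = b.d.0 | b.b.0 + a.a.(0 | 0) | --a--▸ m1, --b--▸ m2, --b--▸ m3
  m1 = a.(0 | 0) | --a--▸ m4
  m2 = b.d.0 | b.0 | --b--▸ m5, --b--▸ m6
  m3 = d.0 | b.b.0 | --b--▸ m6, --d--▸ m7
  m4 = 0 | 0 | ∅
  m5 = b.d.0 | 0 | --b--▸ m8
  m6 = d.0 | b.0 | --b--▸ m8, --d--▸ m9
  m7 = 0 | b.b.0 | --b--▸ m9
  m8 = d.0 | 0 | --d--▸ m4
  m9 = 0 | b.0 | --b--▸ m4
Q's transition system — 10 states:
  n0 = b.d.0 | b.b.0 + a.c.(0 | 0) | --a--▸ n1, --b--▸ n2, --b--▸ n3
  n1 = c.(0 | 0) | --c--▸ n4
  n2 = b.d.0 | b.0 | --b--▸ n5, --b--▸ n6
  n3 = d.0 | b.b.0 | --b--▸ n6, --d--▸ n7
  n4 = 0 | 0 | ∅
  n5 = b.d.0 | 0 | --b--▸ n8
  n6 = d.0 | b.0 | --b--▸ n8, --d--▸ n9
  n7 = 0 | b.b.0 | --b--▸ n9
  n8 = d.0 | 0 | --d--▸ n4
  n9 = 0 | b.0 | --b--▸ n4
Run σ = ⟨aa⟩ on P: start {m0}
  step 1 (a): {m1}
  step 2 (a): {m4}
  P completes σ.
Run σ = ⟨aa⟩ on Q: start {n0}
  step 1 (a): {n1}
  step 2 (a): ∅  — Q cannot continue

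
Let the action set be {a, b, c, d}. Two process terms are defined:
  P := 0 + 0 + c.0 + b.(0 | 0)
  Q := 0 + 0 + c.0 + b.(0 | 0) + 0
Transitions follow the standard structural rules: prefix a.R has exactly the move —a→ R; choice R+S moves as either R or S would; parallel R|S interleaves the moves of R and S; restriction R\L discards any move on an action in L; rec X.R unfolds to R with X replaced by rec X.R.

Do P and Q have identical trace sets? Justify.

LTS(P): 3 reachable states
  m0 = 0 + 0 + c.0 + b.(0 | 0) has moves --b--▸ m1, --c--▸ m2
  m1 = 0 | 0 has moves (no moves)
  m2 = 0 has moves (no moves)
LTS(Q): 3 reachable states
  n0 = 0 + 0 + c.0 + b.(0 | 0) + 0 has moves --b--▸ n1, --c--▸ n2
  n1 = 0 | 0 has moves (no moves)
  n2 = 0 has moves (no moves)
Coarsest stable partition (strong bisimilarity classes):
  B0 = {m0, n0}
  B1 = {m1, m2, n1, n2}
m0 ∈ B0, n0 ∈ B0 → same block
Bisimilar ⇒ trace-equivalent.

trace-equivalent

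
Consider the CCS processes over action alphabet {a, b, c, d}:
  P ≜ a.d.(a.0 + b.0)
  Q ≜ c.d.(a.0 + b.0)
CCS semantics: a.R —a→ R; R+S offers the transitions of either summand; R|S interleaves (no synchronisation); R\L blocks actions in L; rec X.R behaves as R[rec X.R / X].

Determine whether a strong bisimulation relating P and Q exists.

P ≁ Q

Reachable graph of P (4 states):
  m0 = a.d.(a.0 + b.0) ⊢ —a→ m1
  m1 = d.(a.0 + b.0) ⊢ —d→ m2
  m2 = a.0 + b.0 ⊢ —a→ m3, —b→ m3
  m3 = 0 ⊢ deadlocked
Reachable graph of Q (4 states):
  n0 = c.d.(a.0 + b.0) ⊢ —c→ n1
  n1 = d.(a.0 + b.0) ⊢ —d→ n2
  n2 = a.0 + b.0 ⊢ —a→ n3, —b→ n3
  n3 = 0 ⊢ deadlocked
Bisimilarity quotient blocks:
  B0 = {m0}
  B1 = {m1, n1}
  B2 = {m2, n2}
  B3 = {m3, n3}
  B4 = {n0}
m0 ∈ B0, n0 ∈ B4 → different blocks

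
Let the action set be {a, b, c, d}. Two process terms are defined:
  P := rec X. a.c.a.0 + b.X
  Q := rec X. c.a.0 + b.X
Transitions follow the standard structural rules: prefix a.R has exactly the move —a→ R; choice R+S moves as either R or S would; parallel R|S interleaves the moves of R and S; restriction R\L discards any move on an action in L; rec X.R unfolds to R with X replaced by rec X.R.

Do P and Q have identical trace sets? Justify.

Reachable graph of P (4 states):
  u0 = rec X. a.c.a.0 + b.X | ··a··> u1, ··b··> u0
  u1 = c.a.0 | ··c··> u2
  u2 = a.0 | ··a··> u3
  u3 = 0 | (no moves)
Reachable graph of Q (3 states):
  v0 = rec X. c.a.0 + b.X | ··b··> v0, ··c··> v1
  v1 = a.0 | ··a··> v2
  v2 = 0 | (no moves)
Executing a from P (initial set {u0}):
  [1] a ⇒ {u1}
  — P admits the full trace.
Executing a from Q (initial set {v0}):
  [1] a ⇒ ∅  — Q cannot continue

traces(P) ≠ traces(Q) — witness ⟨a⟩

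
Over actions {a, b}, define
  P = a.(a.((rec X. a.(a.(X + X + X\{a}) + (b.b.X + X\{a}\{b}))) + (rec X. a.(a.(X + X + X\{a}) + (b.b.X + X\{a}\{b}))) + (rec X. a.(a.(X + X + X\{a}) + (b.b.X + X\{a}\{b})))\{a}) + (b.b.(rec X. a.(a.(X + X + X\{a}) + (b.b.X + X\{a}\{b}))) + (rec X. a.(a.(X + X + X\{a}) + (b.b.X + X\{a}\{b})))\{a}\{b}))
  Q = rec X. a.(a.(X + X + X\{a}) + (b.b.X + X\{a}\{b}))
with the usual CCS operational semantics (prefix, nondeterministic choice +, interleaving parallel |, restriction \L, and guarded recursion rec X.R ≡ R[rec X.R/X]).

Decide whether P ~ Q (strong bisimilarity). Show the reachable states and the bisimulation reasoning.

Reachable graph of P (5 states):
  u0 = a.(a.((rec X. a.(a.(X + X + X\{a}) + (b.b.X + X\{a}\{b}))) + (rec X. a.(a.(X + X + X\{a}) + (b.b.X + X\{a}\{b}))) + (rec X. a.(a.(X + X + X\{a}) + (b.b.X + X\{a}\{b})))\{a}) + (b.b.(rec X. a.(a.(X + X + X\{a}) + (b.b.X + X\{a}\{b}))) + (rec X. a.(a.(X + X + X\{a}) + (b.b.X + X\{a}\{b})))\{a}\{b})) ⊢ —a→ u1
  u1 = a.((rec X. a.(a.(X + X + X\{a}) + (b.b.X + X\{a}\{b}))) + (rec X. a.(a.(X + X + X\{a}) + (b.b.X + X\{a}\{b}))) + (rec X. a.(a.(X + X + X\{a}) + (b.b.X + X\{a}\{b})))\{a}) + (b.b.(rec X. a.(a.(X + X + X\{a}) + (b.b.X + X\{a}\{b}))) + (rec X. a.(a.(X + X + X\{a}) + (b.b.X + X\{a}\{b})))\{a}\{b}) ⊢ —a→ u2, —b→ u3
  u2 = (rec X. a.(a.(X + X + X\{a}) + (b.b.X + X\{a}\{b}))) + (rec X. a.(a.(X + X + X\{a}) + (b.b.X + X\{a}\{b}))) + (rec X. a.(a.(X + X + X\{a}) + (b.b.X + X\{a}\{b})))\{a} ⊢ —a→ u1
  u3 = b.(rec X. a.(a.(X + X + X\{a}) + (b.b.X + X\{a}\{b}))) ⊢ —b→ u4
  u4 = rec X. a.(a.(X + X + X\{a}) + (b.b.X + X\{a}\{b})) ⊢ —a→ u1
Reachable graph of Q (4 states):
  v0 = rec X. a.(a.(X + X + X\{a}) + (b.b.X + X\{a}\{b})) ⊢ —a→ v1
  v1 = a.((rec X. a.(a.(X + X + X\{a}) + (b.b.X + X\{a}\{b}))) + (rec X. a.(a.(X + X + X\{a}) + (b.b.X + X\{a}\{b}))) + (rec X. a.(a.(X + X + X\{a}) + (b.b.X + X\{a}\{b})))\{a}) + (b.b.(rec X. a.(a.(X + X + X\{a}) + (b.b.X + X\{a}\{b}))) + (rec X. a.(a.(X + X + X\{a}) + (b.b.X + X\{a}\{b})))\{a}\{b}) ⊢ —a→ v2, —b→ v3
  v2 = (rec X. a.(a.(X + X + X\{a}) + (b.b.X + X\{a}\{b}))) + (rec X. a.(a.(X + X + X\{a}) + (b.b.X + X\{a}\{b}))) + (rec X. a.(a.(X + X + X\{a}) + (b.b.X + X\{a}\{b})))\{a} ⊢ —a→ v1
  v3 = b.(rec X. a.(a.(X + X + X\{a}) + (b.b.X + X\{a}\{b}))) ⊢ —b→ v0
Bisimilarity quotient blocks:
  B0 = {u0, u2, u4, v0, v2}
  B1 = {u1, v1}
  B2 = {u3, v3}
u0 ∈ B0, v0 ∈ B0 → same block

P ~ Q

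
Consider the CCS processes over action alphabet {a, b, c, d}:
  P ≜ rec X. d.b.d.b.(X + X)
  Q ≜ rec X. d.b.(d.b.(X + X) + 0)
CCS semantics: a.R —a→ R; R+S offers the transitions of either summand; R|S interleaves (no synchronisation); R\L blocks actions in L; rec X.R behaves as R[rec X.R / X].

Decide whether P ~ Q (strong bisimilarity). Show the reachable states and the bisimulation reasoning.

Reachable graph of P (5 states):
  u0 = rec X. d.b.d.b.(X + X) :: =d=> u1
  u1 = b.d.b.((rec X. d.b.d.b.(X + X)) + (rec X. d.b.d.b.(X + X))) :: =b=> u2
  u2 = d.b.((rec X. d.b.d.b.(X + X)) + (rec X. d.b.d.b.(X + X))) :: =d=> u3
  u3 = b.((rec X. d.b.d.b.(X + X)) + (rec X. d.b.d.b.(X + X))) :: =b=> u4
  u4 = (rec X. d.b.d.b.(X + X)) + (rec X. d.b.d.b.(X + X)) :: =d=> u1
Reachable graph of Q (5 states):
  v0 = rec X. d.b.(d.b.(X + X) + 0) :: =d=> v1
  v1 = b.(d.b.((rec X. d.b.(d.b.(X + X) + 0)) + (rec X. d.b.(d.b.(X + X) + 0))) + 0) :: =b=> v2
  v2 = d.b.((rec X. d.b.(d.b.(X + X) + 0)) + (rec X. d.b.(d.b.(X + X) + 0))) + 0 :: =d=> v3
  v3 = b.((rec X. d.b.(d.b.(X + X) + 0)) + (rec X. d.b.(d.b.(X + X) + 0))) :: =b=> v4
  v4 = (rec X. d.b.(d.b.(X + X) + 0)) + (rec X. d.b.(d.b.(X + X) + 0)) :: =d=> v1
Bisimilarity quotient blocks:
  B0 = {u0, u2, u4, v0, v2, v4}
  B1 = {u1, u3, v1, v3}
u0 ∈ B0, v0 ∈ B0 → same block

P ~ Q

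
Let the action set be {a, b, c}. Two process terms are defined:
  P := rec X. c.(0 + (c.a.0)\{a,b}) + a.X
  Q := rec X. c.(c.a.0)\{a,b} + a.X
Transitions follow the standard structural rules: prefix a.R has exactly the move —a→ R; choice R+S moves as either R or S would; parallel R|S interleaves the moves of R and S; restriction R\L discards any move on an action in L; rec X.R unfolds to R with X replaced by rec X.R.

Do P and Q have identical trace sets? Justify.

traces(P) = traces(Q)

Reachable graph of P (3 states):
  m0 = rec X. c.(0 + (c.a.0)\{a,b}) + a.X :: =a=> m0, =c=> m1
  m1 = 0 + (c.a.0)\{a,b} :: =c=> m2
  m2 = (a.0)\{a,b} :: (no moves)
Reachable graph of Q (3 states):
  n0 = rec X. c.(c.a.0)\{a,b} + a.X :: =a=> n0, =c=> n1
  n1 = (c.a.0)\{a,b} :: =c=> n2
  n2 = (a.0)\{a,b} :: (no moves)
Partition-refinement fixed point:
  B0 = {m0, n0}
  B1 = {m1, n1}
  B2 = {m2, n2}
m0 ∈ B0, n0 ∈ B0 → same block
Bisimilar ⇒ trace-equivalent.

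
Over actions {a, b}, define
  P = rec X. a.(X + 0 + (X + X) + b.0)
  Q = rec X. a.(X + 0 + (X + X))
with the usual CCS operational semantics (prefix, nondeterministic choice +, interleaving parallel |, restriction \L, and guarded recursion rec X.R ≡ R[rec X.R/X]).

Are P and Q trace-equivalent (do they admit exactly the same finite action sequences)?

P's transition system — 3 states:
  s0 = rec X. a.(X + 0 + (X + X) + b.0) has moves ··a··> s1
  s1 = (rec X. a.(X + 0 + (X + X) + b.0)) + 0 + ((rec X. a.(X + 0 + (X + X) + b.0)) + (rec X. a.(X + 0 + (X + X) + b.0))) + b.0 has moves ··a··> s1, ··b··> s2
  s2 = 0 has moves ∅
Q's transition system — 2 states:
  t0 = rec X. a.(X + 0 + (X + X)) has moves ··a··> t1
  t1 = (rec X. a.(X + 0 + (X + X))) + 0 + ((rec X. a.(X + 0 + (X + X))) + (rec X. a.(X + 0 + (X + X)))) has moves ··a··> t1
Executing ab from P (initial set {s0}):
  step 1 (a): {s1}
  step 2 (b): {s2}
  ✓ P
Executing ab from Q (initial set {t0}):
  step 1 (a): {t1}
  step 2 (b): ∅  — Q cannot continue

traces(P) ≠ traces(Q) — witness ⟨ab⟩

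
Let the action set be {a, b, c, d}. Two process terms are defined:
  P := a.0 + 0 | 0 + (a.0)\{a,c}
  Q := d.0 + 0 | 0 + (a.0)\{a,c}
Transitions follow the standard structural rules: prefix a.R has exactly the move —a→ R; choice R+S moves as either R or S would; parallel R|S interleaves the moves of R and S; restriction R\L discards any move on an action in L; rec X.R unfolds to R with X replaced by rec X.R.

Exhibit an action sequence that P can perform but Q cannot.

a

Reachable graph of P (2 states):
  m0 = a.0 + 0 | 0 + (a.0)\{a,c} has moves ··a··> m1
  m1 = 0 has moves ∅
Reachable graph of Q (2 states):
  n0 = d.0 + 0 | 0 + (a.0)\{a,c} has moves ··d··> n1
  n1 = 0 has moves ∅
Run σ = ⟨a⟩ on P: start {m0}
  step 1 (a): {m1}
  P completes σ.
Run σ = ⟨a⟩ on Q: start {n0}
  step 1 (a): ∅  — Q cannot continue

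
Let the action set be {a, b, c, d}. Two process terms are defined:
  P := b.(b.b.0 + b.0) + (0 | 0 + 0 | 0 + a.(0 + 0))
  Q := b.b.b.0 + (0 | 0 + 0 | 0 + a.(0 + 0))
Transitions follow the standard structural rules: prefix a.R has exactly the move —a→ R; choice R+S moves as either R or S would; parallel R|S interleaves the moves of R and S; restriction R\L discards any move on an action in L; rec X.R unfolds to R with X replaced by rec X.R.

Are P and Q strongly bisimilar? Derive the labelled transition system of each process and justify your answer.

Reachable graph of P (5 states):
  s0 = b.(b.b.0 + b.0) + (0 | 0 + 0 | 0 + a.(0 + 0)) :: --a--▸ s1, --b--▸ s2
  s1 = 0 + 0 :: (no moves)
  s2 = b.b.0 + b.0 :: --b--▸ s3, --b--▸ s4
  s3 = 0 :: (no moves)
  s4 = b.0 :: --b--▸ s3
Reachable graph of Q (5 states):
  t0 = b.b.b.0 + (0 | 0 + 0 | 0 + a.(0 + 0)) :: --a--▸ t1, --b--▸ t2
  t1 = 0 + 0 :: (no moves)
  t2 = b.b.0 :: --b--▸ t3
  t3 = b.0 :: --b--▸ t4
  t4 = 0 :: (no moves)
Bisimilarity quotient blocks:
  B0 = {s0}
  B1 = {s1, s3, t1, t4}
  B2 = {s2}
  B3 = {s4, t3}
  B4 = {t0}
  B5 = {t2}
s0 ∈ B0, t0 ∈ B4 → different blocks

not bisimilar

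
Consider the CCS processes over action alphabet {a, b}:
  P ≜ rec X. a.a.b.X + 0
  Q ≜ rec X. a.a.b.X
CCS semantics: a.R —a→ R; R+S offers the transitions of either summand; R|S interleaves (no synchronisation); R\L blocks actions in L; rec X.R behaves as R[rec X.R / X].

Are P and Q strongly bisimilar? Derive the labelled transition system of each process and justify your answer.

P's transition system — 3 states:
  m0 = rec X. a.a.b.X + 0 | --a--▸ m1
  m1 = a.b.(rec X. a.a.b.X + 0) | --a--▸ m2
  m2 = b.(rec X. a.a.b.X + 0) | --b--▸ m0
Q's transition system — 3 states:
  n0 = rec X. a.a.b.X | --a--▸ n1
  n1 = a.b.(rec X. a.a.b.X) | --a--▸ n2
  n2 = b.(rec X. a.a.b.X) | --b--▸ n0
Bisimilarity quotient blocks:
  B0 = {m0, n0}
  B1 = {m1, n1}
  B2 = {m2, n2}
m0 ∈ B0, n0 ∈ B0 → same block

bisimilar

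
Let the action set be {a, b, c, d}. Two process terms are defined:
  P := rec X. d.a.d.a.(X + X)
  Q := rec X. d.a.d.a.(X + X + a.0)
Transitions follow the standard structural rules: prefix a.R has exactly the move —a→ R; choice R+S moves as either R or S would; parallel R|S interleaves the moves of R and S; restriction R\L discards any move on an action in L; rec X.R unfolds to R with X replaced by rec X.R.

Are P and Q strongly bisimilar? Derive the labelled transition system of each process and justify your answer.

Reachable graph of P (5 states):
  p0 = rec X. d.a.d.a.(X + X) | =d=> p1
  p1 = a.d.a.((rec X. d.a.d.a.(X + X)) + (rec X. d.a.d.a.(X + X))) | =a=> p2
  p2 = d.a.((rec X. d.a.d.a.(X + X)) + (rec X. d.a.d.a.(X + X))) | =d=> p3
  p3 = a.((rec X. d.a.d.a.(X + X)) + (rec X. d.a.d.a.(X + X))) | =a=> p4
  p4 = (rec X. d.a.d.a.(X + X)) + (rec X. d.a.d.a.(X + X)) | =d=> p1
Reachable graph of Q (6 states):
  q0 = rec X. d.a.d.a.(X + X + a.0) | =d=> q1
  q1 = a.d.a.((rec X. d.a.d.a.(X + X + a.0)) + (rec X. d.a.d.a.(X + X + a.0)) + a.0) | =a=> q2
  q2 = d.a.((rec X. d.a.d.a.(X + X + a.0)) + (rec X. d.a.d.a.(X + X + a.0)) + a.0) | =d=> q3
  q3 = a.((rec X. d.a.d.a.(X + X + a.0)) + (rec X. d.a.d.a.(X + X + a.0)) + a.0) | =a=> q4
  q4 = (rec X. d.a.d.a.(X + X + a.0)) + (rec X. d.a.d.a.(X + X + a.0)) + a.0 | =a=> q5, =d=> q1
  q5 = 0 | ·
Coarsest stable partition (strong bisimilarity classes):
  B0 = {p0, p2, p4}
  B1 = {p1, p3}
  B2 = {q0}
  B3 = {q1}
  B4 = {q2}
  B5 = {q3}
  B6 = {q4}
  B7 = {q5}
p0 ∈ B0, q0 ∈ B2 → different blocks

NO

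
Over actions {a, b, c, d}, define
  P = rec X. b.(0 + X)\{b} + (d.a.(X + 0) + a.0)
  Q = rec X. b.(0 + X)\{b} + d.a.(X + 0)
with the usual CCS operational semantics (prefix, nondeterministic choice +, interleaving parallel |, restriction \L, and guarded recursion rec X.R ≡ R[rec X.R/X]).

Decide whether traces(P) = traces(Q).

P's transition system — 8 states:
  s0 = rec X. b.(0 + X)\{b} + (d.a.(X + 0) + a.0) ⊢ ··a··> s1, ··b··> s2, ··d··> s3
  s1 = 0 ⊢ stopped
  s2 = (0 + (rec X. b.(0 + X)\{b} + (d.a.(X + 0) + a.0)))\{b} ⊢ ··a··> s4, ··d··> s5
  s3 = a.((rec X. b.(0 + X)\{b} + (d.a.(X + 0) + a.0)) + 0) ⊢ ··a··> s6
  s4 = 0\{b} ⊢ stopped
  s5 = (a.((rec X. b.(0 + X)\{b} + (d.a.(X + 0) + a.0)) + 0))\{b} ⊢ ··a··> s7
  s6 = (rec X. b.(0 + X)\{b} + (d.a.(X + 0) + a.0)) + 0 ⊢ ··a··> s1, ··b··> s2, ··d··> s3
  s7 = ((rec X. b.(0 + X)\{b} + (d.a.(X + 0) + a.0)) + 0)\{b} ⊢ ··a··> s4, ··d··> s5
Q's transition system — 6 states:
  t0 = rec X. b.(0 + X)\{b} + d.a.(X + 0) ⊢ ··b··> t1, ··d··> t2
  t1 = (0 + (rec X. b.(0 + X)\{b} + d.a.(X + 0)))\{b} ⊢ ··d··> t3
  t2 = a.((rec X. b.(0 + X)\{b} + d.a.(X + 0)) + 0) ⊢ ··a··> t4
  t3 = (a.((rec X. b.(0 + X)\{b} + d.a.(X + 0)) + 0))\{b} ⊢ ··a··> t5
  t4 = (rec X. b.(0 + X)\{b} + d.a.(X + 0)) + 0 ⊢ ··b··> t1, ··d··> t2
  t5 = ((rec X. b.(0 + X)\{b} + d.a.(X + 0)) + 0)\{b} ⊢ ··d··> t3
Trace ⟨a⟩ through P, begin at {s0}:
  step 1 (a): {s1}
  ✓ P
Trace ⟨a⟩ through Q, begin at {t0}:
  step 1 (a): no successor for Q

trace-distinct — witness ⟨a⟩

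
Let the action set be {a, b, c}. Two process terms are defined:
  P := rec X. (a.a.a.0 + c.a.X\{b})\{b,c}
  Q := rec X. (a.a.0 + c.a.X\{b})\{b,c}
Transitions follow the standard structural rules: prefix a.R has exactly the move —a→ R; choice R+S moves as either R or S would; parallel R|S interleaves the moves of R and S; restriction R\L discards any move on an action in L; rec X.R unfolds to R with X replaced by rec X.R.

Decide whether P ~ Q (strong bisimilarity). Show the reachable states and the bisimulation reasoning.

P ≁ Q

LTS(P): 4 reachable states
  u0 = rec X. (a.a.a.0 + c.a.X\{b})\{b,c} has moves --a--▸ u1
  u1 = (a.a.0)\{b,c} has moves --a--▸ u2
  u2 = (a.0)\{b,c} has moves --a--▸ u3
  u3 = 0\{b,c} has moves stopped
LTS(Q): 3 reachable states
  v0 = rec X. (a.a.0 + c.a.X\{b})\{b,c} has moves --a--▸ v1
  v1 = (a.0)\{b,c} has moves --a--▸ v2
  v2 = 0\{b,c} has moves stopped
Partition-refinement fixed point:
  B0 = {u0}
  B1 = {u1, v0}
  B2 = {u2, v1}
  B3 = {u3, v2}
u0 ∈ B0, v0 ∈ B1 → different blocks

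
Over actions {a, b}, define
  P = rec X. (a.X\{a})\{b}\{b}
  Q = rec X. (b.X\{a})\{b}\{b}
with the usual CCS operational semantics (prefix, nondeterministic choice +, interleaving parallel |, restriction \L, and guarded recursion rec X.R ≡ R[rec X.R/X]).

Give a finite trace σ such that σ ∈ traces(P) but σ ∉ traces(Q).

P's transition system — 2 states:
  u0 = rec X. (a.X\{a})\{b}\{b} → =a=> u1
  u1 = (rec X. (a.X\{a})\{b}\{b})\{a}\{b}\{b} → stopped
Q's transition system — 1 states:
  v0 = rec X. (b.X\{a})\{b}\{b} → stopped
Run σ = ⟨a⟩ on P: start {u0}
  step 1 (a): {u1}
  ✓ P
Run σ = ⟨a⟩ on Q: start {v0}
  step 1 (a): ∅ (Q stuck)

a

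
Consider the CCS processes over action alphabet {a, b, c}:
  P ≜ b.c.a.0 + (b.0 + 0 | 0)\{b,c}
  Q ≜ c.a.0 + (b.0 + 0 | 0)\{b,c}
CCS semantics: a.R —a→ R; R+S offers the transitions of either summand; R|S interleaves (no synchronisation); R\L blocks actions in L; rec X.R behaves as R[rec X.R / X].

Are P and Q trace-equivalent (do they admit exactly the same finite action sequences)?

trace-distinct — witness ⟨b⟩

P's transition system — 4 states:
  p0 = b.c.a.0 + (b.0 + 0 | 0)\{b,c} ⊢ -b-> p1
  p1 = c.a.0 ⊢ -c-> p2
  p2 = a.0 ⊢ -a-> p3
  p3 = 0 ⊢ ·
Q's transition system — 3 states:
  q0 = c.a.0 + (b.0 + 0 | 0)\{b,c} ⊢ -c-> q1
  q1 = a.0 ⊢ -a-> q2
  q2 = 0 ⊢ ·
Trace ⟨b⟩ through P, begin at {p0}:
  after b @ step 1: {p1}
  — P admits the full trace.
Trace ⟨b⟩ through Q, begin at {q0}:
  after b @ step 1: ∅ (Q stuck)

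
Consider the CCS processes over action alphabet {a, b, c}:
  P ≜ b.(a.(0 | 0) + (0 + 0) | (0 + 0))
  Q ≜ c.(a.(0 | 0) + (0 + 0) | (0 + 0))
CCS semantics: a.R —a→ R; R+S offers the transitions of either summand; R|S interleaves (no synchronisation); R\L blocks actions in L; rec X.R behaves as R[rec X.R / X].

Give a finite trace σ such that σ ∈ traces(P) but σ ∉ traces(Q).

b

Reachable graph of P (3 states):
  s0 = b.(a.(0 | 0) + (0 + 0) | (0 + 0)) has moves -b-> s1
  s1 = a.(0 | 0) + (0 + 0) | (0 + 0) has moves -a-> s2
  s2 = 0 | 0 has moves ∅
Reachable graph of Q (3 states):
  t0 = c.(a.(0 | 0) + (0 + 0) | (0 + 0)) has moves -c-> t1
  t1 = a.(0 | 0) + (0 + 0) | (0 + 0) has moves -a-> t2
  t2 = 0 | 0 has moves ∅
Trace ⟨b⟩ through P, begin at {s0}:
  after b @ step 1: {s1}
  ✓ P
Trace ⟨b⟩ through Q, begin at {t0}:
  after b @ step 1: ∅  — Q cannot continue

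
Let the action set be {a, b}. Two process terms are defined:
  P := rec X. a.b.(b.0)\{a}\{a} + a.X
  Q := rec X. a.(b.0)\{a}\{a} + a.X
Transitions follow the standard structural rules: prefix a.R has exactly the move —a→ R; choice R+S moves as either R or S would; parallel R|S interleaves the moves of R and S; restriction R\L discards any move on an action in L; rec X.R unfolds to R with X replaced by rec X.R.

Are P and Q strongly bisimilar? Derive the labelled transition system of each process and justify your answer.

P ≁ Q

LTS(P): 4 reachable states
  s0 = rec X. a.b.(b.0)\{a}\{a} + a.X → ··a··> s0, ··a··> s1
  s1 = b.(b.0)\{a}\{a} → ··b··> s2
  s2 = (b.0)\{a}\{a} → ··b··> s3
  s3 = 0\{a}\{a} → ·
LTS(Q): 3 reachable states
  t0 = rec X. a.(b.0)\{a}\{a} + a.X → ··a··> t0, ··a··> t1
  t1 = (b.0)\{a}\{a} → ··b··> t2
  t2 = 0\{a}\{a} → ·
Partition-refinement fixed point:
  B0 = {s0}
  B1 = {s1}
  B2 = {s2, t1}
  B3 = {s3, t2}
  B4 = {t0}
s0 ∈ B0, t0 ∈ B4 → different blocks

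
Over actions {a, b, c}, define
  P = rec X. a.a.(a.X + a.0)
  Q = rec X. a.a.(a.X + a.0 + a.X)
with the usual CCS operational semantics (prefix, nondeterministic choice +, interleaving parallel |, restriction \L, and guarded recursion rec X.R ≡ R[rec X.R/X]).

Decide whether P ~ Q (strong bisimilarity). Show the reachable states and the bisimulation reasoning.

P ~ Q

P's transition system — 4 states:
  m0 = rec X. a.a.(a.X + a.0) → -a-> m1
  m1 = a.(a.(rec X. a.a.(a.X + a.0)) + a.0) → -a-> m2
  m2 = a.(rec X. a.a.(a.X + a.0)) + a.0 → -a-> m0, -a-> m3
  m3 = 0 → stopped
Q's transition system — 4 states:
  n0 = rec X. a.a.(a.X + a.0 + a.X) → -a-> n1
  n1 = a.(a.(rec X. a.a.(a.X + a.0 + a.X)) + a.0 + a.(rec X. a.a.(a.X + a.0 + a.X))) → -a-> n2
  n2 = a.(rec X. a.a.(a.X + a.0 + a.X)) + a.0 + a.(rec X. a.a.(a.X + a.0 + a.X)) → -a-> n0, -a-> n3
  n3 = 0 → stopped
Coarsest stable partition (strong bisimilarity classes):
  B0 = {m0, n0}
  B1 = {m1, n1}
  B2 = {m2, n2}
  B3 = {m3, n3}
m0 ∈ B0, n0 ∈ B0 → same block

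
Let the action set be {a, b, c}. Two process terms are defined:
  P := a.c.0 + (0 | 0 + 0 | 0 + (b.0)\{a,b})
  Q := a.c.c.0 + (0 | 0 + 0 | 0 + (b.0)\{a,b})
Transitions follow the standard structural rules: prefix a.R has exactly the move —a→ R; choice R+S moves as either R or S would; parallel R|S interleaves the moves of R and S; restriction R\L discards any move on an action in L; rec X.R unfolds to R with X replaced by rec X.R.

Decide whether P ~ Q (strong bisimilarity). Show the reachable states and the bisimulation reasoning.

NO

Reachable graph of P (3 states):
  p0 = a.c.0 + (0 | 0 + 0 | 0 + (b.0)\{a,b}) → —a→ p1
  p1 = c.0 → —c→ p2
  p2 = 0 → ∅
Reachable graph of Q (4 states):
  q0 = a.c.c.0 + (0 | 0 + 0 | 0 + (b.0)\{a,b}) → —a→ q1
  q1 = c.c.0 → —c→ q2
  q2 = c.0 → —c→ q3
  q3 = 0 → ∅
Partition-refinement fixed point:
  B0 = {p0}
  B1 = {p1, q2}
  B2 = {p2, q3}
  B3 = {q0}
  B4 = {q1}
p0 ∈ B0, q0 ∈ B3 → different blocks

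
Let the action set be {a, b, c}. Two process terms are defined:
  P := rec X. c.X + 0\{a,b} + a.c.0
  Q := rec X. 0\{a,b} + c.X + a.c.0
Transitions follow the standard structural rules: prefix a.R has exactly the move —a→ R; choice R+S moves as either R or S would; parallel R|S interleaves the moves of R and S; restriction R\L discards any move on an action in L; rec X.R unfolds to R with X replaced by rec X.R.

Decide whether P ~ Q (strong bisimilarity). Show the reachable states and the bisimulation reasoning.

bisimilar

P's transition system — 3 states:
  m0 = rec X. c.X + 0\{a,b} + a.c.0 → —a→ m1, —c→ m0
  m1 = c.0 → —c→ m2
  m2 = 0 → (no moves)
Q's transition system — 3 states:
  n0 = rec X. 0\{a,b} + c.X + a.c.0 → —a→ n1, —c→ n0
  n1 = c.0 → —c→ n2
  n2 = 0 → (no moves)
Bisimilarity quotient blocks:
  B0 = {m0, n0}
  B1 = {m1, n1}
  B2 = {m2, n2}
m0 ∈ B0, n0 ∈ B0 → same block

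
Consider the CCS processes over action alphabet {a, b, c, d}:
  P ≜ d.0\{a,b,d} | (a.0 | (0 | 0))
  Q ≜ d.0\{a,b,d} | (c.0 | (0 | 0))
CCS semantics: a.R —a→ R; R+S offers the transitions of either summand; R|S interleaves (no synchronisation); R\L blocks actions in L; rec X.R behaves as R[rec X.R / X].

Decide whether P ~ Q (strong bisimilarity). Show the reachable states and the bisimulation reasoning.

NO

Reachable graph of P (4 states):
  m0 = d.0\{a,b,d} | (a.0 | (0 | 0)) | =a=> m1, =d=> m2
  m1 = d.0\{a,b,d} | (0 | (0 | 0)) | =d=> m3
  m2 = 0\{a,b,d} | (a.0 | (0 | 0)) | =a=> m3
  m3 = 0\{a,b,d} | (0 | (0 | 0)) | ·
Reachable graph of Q (4 states):
  n0 = d.0\{a,b,d} | (c.0 | (0 | 0)) | =c=> n1, =d=> n2
  n1 = d.0\{a,b,d} | (0 | (0 | 0)) | =d=> n3
  n2 = 0\{a,b,d} | (c.0 | (0 | 0)) | =c=> n3
  n3 = 0\{a,b,d} | (0 | (0 | 0)) | ·
Partition-refinement fixed point:
  B0 = {m0}
  B1 = {m2}
  B2 = {m3, n3}
  B3 = {m1, n1}
  B4 = {n0}
  B5 = {n2}
m0 ∈ B0, n0 ∈ B4 → different blocks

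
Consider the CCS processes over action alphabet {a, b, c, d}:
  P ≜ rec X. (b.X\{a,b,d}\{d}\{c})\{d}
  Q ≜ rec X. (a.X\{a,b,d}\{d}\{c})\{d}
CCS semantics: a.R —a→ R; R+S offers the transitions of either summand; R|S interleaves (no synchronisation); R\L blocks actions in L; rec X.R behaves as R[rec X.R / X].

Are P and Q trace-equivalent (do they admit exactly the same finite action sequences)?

NO — witness ⟨b⟩

LTS(P): 2 reachable states
  p0 = rec X. (b.X\{a,b,d}\{d}\{c})\{d} → -b-> p1
  p1 = (rec X. (b.X\{a,b,d}\{d}\{c})\{d})\{a,b,d}\{d}\{c}\{d} → stopped
LTS(Q): 2 reachable states
  q0 = rec X. (a.X\{a,b,d}\{d}\{c})\{d} → -a-> q1
  q1 = (rec X. (a.X\{a,b,d}\{d}\{c})\{d})\{a,b,d}\{d}\{c}\{d} → stopped
Executing b from P (initial set {p0}):
  [1] b ⇒ {p1}
  ✓ P
Executing b from Q (initial set {q0}):
  [1] b ⇒ ∅  — Q cannot continue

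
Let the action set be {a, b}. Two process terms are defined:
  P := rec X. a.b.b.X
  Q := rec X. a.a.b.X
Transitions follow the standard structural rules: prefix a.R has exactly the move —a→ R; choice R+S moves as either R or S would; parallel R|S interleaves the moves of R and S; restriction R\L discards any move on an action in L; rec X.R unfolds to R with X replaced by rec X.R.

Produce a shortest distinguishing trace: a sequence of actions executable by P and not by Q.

ab

Reachable graph of P (3 states):
  u0 = rec X. a.b.b.X | ··a··> u1
  u1 = b.b.(rec X. a.b.b.X) | ··b··> u2
  u2 = b.(rec X. a.b.b.X) | ··b··> u0
Reachable graph of Q (3 states):
  v0 = rec X. a.a.b.X | ··a··> v1
  v1 = a.b.(rec X. a.a.b.X) | ··a··> v2
  v2 = b.(rec X. a.a.b.X) | ··b··> v0
Run σ = ⟨ab⟩ on P: start {u0}
  step 1 (a): {u1}
  step 2 (b): {u2}
  — P admits the full trace.
Run σ = ⟨ab⟩ on Q: start {v0}
  step 1 (a): {v1}
  step 2 (b): ∅  — Q cannot continue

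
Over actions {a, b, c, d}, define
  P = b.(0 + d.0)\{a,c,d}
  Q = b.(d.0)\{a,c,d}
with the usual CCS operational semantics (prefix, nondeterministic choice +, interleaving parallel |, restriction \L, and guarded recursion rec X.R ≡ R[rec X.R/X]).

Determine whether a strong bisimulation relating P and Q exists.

bisimilar

Reachable graph of P (2 states):
  m0 = b.(0 + d.0)\{a,c,d} has moves =b=> m1
  m1 = (0 + d.0)\{a,c,d} has moves ∅
Reachable graph of Q (2 states):
  n0 = b.(d.0)\{a,c,d} has moves =b=> n1
  n1 = (d.0)\{a,c,d} has moves ∅
Coarsest stable partition (strong bisimilarity classes):
  B0 = {m0, n0}
  B1 = {m1, n1}
m0 ∈ B0, n0 ∈ B0 → same block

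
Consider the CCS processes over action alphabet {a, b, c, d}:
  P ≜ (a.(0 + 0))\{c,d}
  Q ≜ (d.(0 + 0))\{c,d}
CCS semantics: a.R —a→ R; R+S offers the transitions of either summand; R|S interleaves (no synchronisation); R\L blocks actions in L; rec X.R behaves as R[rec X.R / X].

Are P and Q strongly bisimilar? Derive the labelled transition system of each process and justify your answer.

not bisimilar

Reachable graph of P (2 states):
  u0 = (a.(0 + 0))\{c,d} ⊢ =a=> u1
  u1 = (0 + 0)\{c,d} ⊢ deadlocked
Reachable graph of Q (1 states):
  v0 = (d.(0 + 0))\{c,d} ⊢ deadlocked
Coarsest stable partition (strong bisimilarity classes):
  B0 = {u0}
  B1 = {u1, v0}
u0 ∈ B0, v0 ∈ B1 → different blocks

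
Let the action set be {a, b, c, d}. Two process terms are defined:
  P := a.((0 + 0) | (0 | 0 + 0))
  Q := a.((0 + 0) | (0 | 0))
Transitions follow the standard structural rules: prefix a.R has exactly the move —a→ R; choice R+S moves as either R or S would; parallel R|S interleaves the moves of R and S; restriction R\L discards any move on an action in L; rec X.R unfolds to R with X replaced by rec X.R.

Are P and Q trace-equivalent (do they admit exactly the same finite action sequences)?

trace-equivalent

LTS(P): 2 reachable states
  m0 = a.((0 + 0) | (0 | 0 + 0)) | --a--▸ m1
  m1 = (0 + 0) | (0 | 0 + 0) | ·
LTS(Q): 2 reachable states
  n0 = a.((0 + 0) | (0 | 0)) | --a--▸ n1
  n1 = (0 + 0) | (0 | 0) | ·
Coarsest stable partition (strong bisimilarity classes):
  B0 = {m0, n0}
  B1 = {m1, n1}
m0 ∈ B0, n0 ∈ B0 → same block
Bisimilar ⇒ trace-equivalent.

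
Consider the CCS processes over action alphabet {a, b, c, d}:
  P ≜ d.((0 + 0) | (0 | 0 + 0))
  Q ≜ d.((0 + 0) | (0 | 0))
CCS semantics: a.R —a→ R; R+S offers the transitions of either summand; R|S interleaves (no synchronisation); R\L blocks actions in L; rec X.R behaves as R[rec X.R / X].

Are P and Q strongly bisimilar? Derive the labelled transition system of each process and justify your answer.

bisimilar

LTS(P): 2 reachable states
  m0 = d.((0 + 0) | (0 | 0 + 0)) | --d--▸ m1
  m1 = (0 + 0) | (0 | 0 + 0) | (no moves)
LTS(Q): 2 reachable states
  n0 = d.((0 + 0) | (0 | 0)) | --d--▸ n1
  n1 = (0 + 0) | (0 | 0) | (no moves)
Bisimilarity quotient blocks:
  B0 = {m0, n0}
  B1 = {m1, n1}
m0 ∈ B0, n0 ∈ B0 → same block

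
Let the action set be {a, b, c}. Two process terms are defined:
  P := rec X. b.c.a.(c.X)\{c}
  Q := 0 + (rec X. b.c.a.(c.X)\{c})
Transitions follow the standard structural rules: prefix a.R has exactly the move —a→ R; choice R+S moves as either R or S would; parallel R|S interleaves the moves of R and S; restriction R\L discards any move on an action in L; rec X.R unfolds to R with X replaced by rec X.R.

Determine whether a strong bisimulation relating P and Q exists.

LTS(P): 4 reachable states
  m0 = rec X. b.c.a.(c.X)\{c} has moves --b--▸ m1
  m1 = c.a.(c.(rec X. b.c.a.(c.X)\{c}))\{c} has moves --c--▸ m2
  m2 = a.(c.(rec X. b.c.a.(c.X)\{c}))\{c} has moves --a--▸ m3
  m3 = (c.(rec X. b.c.a.(c.X)\{c}))\{c} has moves (no moves)
LTS(Q): 4 reachable states
  n0 = 0 + (rec X. b.c.a.(c.X)\{c}) has moves --b--▸ n1
  n1 = c.a.(c.(rec X. b.c.a.(c.X)\{c}))\{c} has moves --c--▸ n2
  n2 = a.(c.(rec X. b.c.a.(c.X)\{c}))\{c} has moves --a--▸ n3
  n3 = (c.(rec X. b.c.a.(c.X)\{c}))\{c} has moves (no moves)
Bisimilarity quotient blocks:
  B0 = {m0, n0}
  B1 = {m1, n1}
  B2 = {m2, n2}
  B3 = {m3, n3}
m0 ∈ B0, n0 ∈ B0 → same block

YES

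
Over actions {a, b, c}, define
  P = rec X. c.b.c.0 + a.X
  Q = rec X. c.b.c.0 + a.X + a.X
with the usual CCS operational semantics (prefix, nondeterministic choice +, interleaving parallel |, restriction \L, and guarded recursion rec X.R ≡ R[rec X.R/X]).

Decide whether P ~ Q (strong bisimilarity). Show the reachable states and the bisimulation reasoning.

YES

LTS(P): 4 reachable states
  u0 = rec X. c.b.c.0 + a.X ⊢ ··a··> u0, ··c··> u1
  u1 = b.c.0 ⊢ ··b··> u2
  u2 = c.0 ⊢ ··c··> u3
  u3 = 0 ⊢ stopped
LTS(Q): 4 reachable states
  v0 = rec X. c.b.c.0 + a.X + a.X ⊢ ··a··> v0, ··c··> v1
  v1 = b.c.0 ⊢ ··b··> v2
  v2 = c.0 ⊢ ··c··> v3
  v3 = 0 ⊢ stopped
Partition-refinement fixed point:
  B0 = {u0, v0}
  B1 = {u1, v1}
  B2 = {u2, v2}
  B3 = {u3, v3}
u0 ∈ B0, v0 ∈ B0 → same block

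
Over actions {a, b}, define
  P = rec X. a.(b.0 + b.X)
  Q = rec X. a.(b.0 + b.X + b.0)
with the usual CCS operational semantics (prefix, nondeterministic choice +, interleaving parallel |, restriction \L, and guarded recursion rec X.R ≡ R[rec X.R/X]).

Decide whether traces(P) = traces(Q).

LTS(P): 3 reachable states
  s0 = rec X. a.(b.0 + b.X) | --a--▸ s1
  s1 = b.0 + b.(rec X. a.(b.0 + b.X)) | --b--▸ s0, --b--▸ s2
  s2 = 0 | stopped
LTS(Q): 3 reachable states
  t0 = rec X. a.(b.0 + b.X + b.0) | --a--▸ t1
  t1 = b.0 + b.(rec X. a.(b.0 + b.X + b.0)) + b.0 | --b--▸ t0, --b--▸ t2
  t2 = 0 | stopped
Bisimilarity quotient blocks:
  B0 = {s0, t0}
  B1 = {s1, t1}
  B2 = {s2, t2}
s0 ∈ B0, t0 ∈ B0 → same block
Bisimilar ⇒ trace-equivalent.

traces(P) = traces(Q)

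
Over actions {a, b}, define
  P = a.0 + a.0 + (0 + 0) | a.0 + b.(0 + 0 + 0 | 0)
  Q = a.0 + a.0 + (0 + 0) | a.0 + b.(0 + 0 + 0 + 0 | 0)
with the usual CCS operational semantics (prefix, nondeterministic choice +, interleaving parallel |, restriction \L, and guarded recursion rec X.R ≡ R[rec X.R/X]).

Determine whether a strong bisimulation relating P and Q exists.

LTS(P): 4 reachable states
  s0 = a.0 + a.0 + (0 + 0) | a.0 + b.(0 + 0 + 0 | 0) :: --a--▸ s1, --a--▸ s2, --b--▸ s3
  s1 = (0 + 0) | 0 :: (no moves)
  s2 = 0 :: (no moves)
  s3 = 0 + 0 + 0 | 0 :: (no moves)
LTS(Q): 4 reachable states
  t0 = a.0 + a.0 + (0 + 0) | a.0 + b.(0 + 0 + 0 + 0 | 0) :: --a--▸ t1, --a--▸ t2, --b--▸ t3
  t1 = (0 + 0) | 0 :: (no moves)
  t2 = 0 :: (no moves)
  t3 = 0 + 0 + 0 + 0 | 0 :: (no moves)
Bisimilarity quotient blocks:
  B0 = {s0, t0}
  B1 = {s1, s2, s3, t1, t2, t3}
s0 ∈ B0, t0 ∈ B0 → same block

YES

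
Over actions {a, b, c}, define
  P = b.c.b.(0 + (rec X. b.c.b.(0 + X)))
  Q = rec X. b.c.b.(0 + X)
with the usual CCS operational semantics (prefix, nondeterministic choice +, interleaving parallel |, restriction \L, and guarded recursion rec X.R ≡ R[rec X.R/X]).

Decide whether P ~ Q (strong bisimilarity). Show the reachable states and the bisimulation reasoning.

P ~ Q

Reachable graph of P (4 states):
  p0 = b.c.b.(0 + (rec X. b.c.b.(0 + X))) → —b→ p1
  p1 = c.b.(0 + (rec X. b.c.b.(0 + X))) → —c→ p2
  p2 = b.(0 + (rec X. b.c.b.(0 + X))) → —b→ p3
  p3 = 0 + (rec X. b.c.b.(0 + X)) → —b→ p1
Reachable graph of Q (4 states):
  q0 = rec X. b.c.b.(0 + X) → —b→ q1
  q1 = c.b.(0 + (rec X. b.c.b.(0 + X))) → —c→ q2
  q2 = b.(0 + (rec X. b.c.b.(0 + X))) → —b→ q3
  q3 = 0 + (rec X. b.c.b.(0 + X)) → —b→ q1
Coarsest stable partition (strong bisimilarity classes):
  B0 = {p0, p3, q0, q3}
  B1 = {p1, q1}
  B2 = {p2, q2}
p0 ∈ B0, q0 ∈ B0 → same block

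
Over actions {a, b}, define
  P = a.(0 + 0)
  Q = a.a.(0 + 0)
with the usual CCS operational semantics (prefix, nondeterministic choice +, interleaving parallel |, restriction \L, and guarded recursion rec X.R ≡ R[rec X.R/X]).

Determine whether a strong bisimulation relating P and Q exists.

NO

P's transition system — 2 states:
  p0 = a.(0 + 0) → -a-> p1
  p1 = 0 + 0 → ∅
Q's transition system — 3 states:
  q0 = a.a.(0 + 0) → -a-> q1
  q1 = a.(0 + 0) → -a-> q2
  q2 = 0 + 0 → ∅
Bisimilarity quotient blocks:
  B0 = {p0, q1}
  B1 = {p1, q2}
  B2 = {q0}
p0 ∈ B0, q0 ∈ B2 → different blocks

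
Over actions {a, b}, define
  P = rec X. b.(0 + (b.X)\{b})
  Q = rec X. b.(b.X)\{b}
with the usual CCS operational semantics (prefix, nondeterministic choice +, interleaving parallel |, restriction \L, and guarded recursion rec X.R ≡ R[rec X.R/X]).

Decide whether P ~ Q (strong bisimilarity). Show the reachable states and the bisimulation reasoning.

LTS(P): 2 reachable states
  u0 = rec X. b.(0 + (b.X)\{b}) ⊢ ··b··> u1
  u1 = 0 + (b.(rec X. b.(0 + (b.X)\{b})))\{b} ⊢ stopped
LTS(Q): 2 reachable states
  v0 = rec X. b.(b.X)\{b} ⊢ ··b··> v1
  v1 = (b.(rec X. b.(b.X)\{b}))\{b} ⊢ stopped
Coarsest stable partition (strong bisimilarity classes):
  B0 = {u0, v0}
  B1 = {u1, v1}
u0 ∈ B0, v0 ∈ B0 → same block

bisimilar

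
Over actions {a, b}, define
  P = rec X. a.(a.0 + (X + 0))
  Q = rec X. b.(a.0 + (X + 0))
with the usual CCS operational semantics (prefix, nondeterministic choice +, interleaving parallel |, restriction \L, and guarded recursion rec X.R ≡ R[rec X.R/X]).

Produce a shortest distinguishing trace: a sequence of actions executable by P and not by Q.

a

P's transition system — 3 states:
  p0 = rec X. a.(a.0 + (X + 0)) has moves —a→ p1
  p1 = a.0 + ((rec X. a.(a.0 + (X + 0))) + 0) has moves —a→ p1, —a→ p2
  p2 = 0 has moves ·
Q's transition system — 3 states:
  q0 = rec X. b.(a.0 + (X + 0)) has moves —b→ q1
  q1 = a.0 + ((rec X. b.(a.0 + (X + 0))) + 0) has moves —a→ q2, —b→ q1
  q2 = 0 has moves ·
Run σ = ⟨a⟩ on P: start {p0}
  step 1 (a): {p1}
  — P admits the full trace.
Run σ = ⟨a⟩ on Q: start {q0}
  step 1 (a): ∅ (Q stuck)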